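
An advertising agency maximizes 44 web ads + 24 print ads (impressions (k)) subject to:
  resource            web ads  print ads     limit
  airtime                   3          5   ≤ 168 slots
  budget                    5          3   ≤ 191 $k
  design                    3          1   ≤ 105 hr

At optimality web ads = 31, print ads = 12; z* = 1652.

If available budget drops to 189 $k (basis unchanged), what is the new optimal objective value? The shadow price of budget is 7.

Δb = -2, so new z* = 1652 + (7)·(-2) = 1652 − 14 = 1638.

1638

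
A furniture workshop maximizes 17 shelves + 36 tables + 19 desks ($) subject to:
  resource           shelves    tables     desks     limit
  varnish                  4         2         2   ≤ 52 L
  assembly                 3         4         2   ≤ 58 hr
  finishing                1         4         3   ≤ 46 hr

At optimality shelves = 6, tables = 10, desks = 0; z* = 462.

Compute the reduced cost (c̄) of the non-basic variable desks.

Check each constraint at x*: varnish 44/52 (slack 8); assembly 58/58 (tight); finishing 46/46 (tight).
Slack constraints have shadow price 0 (complementary slackness).
Dual feasibility on the basic columns requires 3·y_assembly + 1·y_finishing = 17, 4·y_assembly + 4·y_finishing = 36.
Solving: y_assembly = 4, y_finishing = 5.
Reduced cost of desks: c₃ − yᵀa₃ = 19 − (4·2 + 5·3) = 19 − 23 = -4.

-4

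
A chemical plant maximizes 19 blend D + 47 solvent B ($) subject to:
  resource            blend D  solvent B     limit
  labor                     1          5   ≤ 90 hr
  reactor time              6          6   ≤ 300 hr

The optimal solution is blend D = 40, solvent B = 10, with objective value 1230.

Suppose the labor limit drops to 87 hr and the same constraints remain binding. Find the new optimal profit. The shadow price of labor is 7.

1209

Δb = -3, so new z* = 1230 + (7)·(-3) = 1230 − 21 = 1209.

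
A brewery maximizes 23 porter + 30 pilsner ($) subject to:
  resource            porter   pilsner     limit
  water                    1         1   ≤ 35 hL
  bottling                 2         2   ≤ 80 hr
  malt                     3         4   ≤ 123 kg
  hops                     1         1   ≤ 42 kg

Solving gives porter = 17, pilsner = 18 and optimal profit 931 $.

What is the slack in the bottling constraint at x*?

10

bottling used = 2·17 + 2·18 = 70; slack = 80 − 70 = 10.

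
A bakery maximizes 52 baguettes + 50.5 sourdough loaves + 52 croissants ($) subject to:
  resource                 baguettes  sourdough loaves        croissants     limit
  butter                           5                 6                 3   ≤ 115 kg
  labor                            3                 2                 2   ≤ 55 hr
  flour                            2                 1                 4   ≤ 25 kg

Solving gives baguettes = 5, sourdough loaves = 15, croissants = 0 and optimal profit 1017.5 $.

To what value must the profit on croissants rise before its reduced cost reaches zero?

Check each constraint at x*: butter 115/115 (tight); labor 45/55 (slack 10); flour 25/25 (tight).
Since labor is not tight, its dual is 0.
Dual feasibility on the basic columns requires 5·y_butter + 2·y_flour = 52, 6·y_butter + 1·y_flour = 50.5.
This yields shadow prices y_butter = 7, y_flour = 8.5.
croissants enters the basis when its profit ≥ yᵀa₃ = 7·3 + 8.5·4 = 55.

55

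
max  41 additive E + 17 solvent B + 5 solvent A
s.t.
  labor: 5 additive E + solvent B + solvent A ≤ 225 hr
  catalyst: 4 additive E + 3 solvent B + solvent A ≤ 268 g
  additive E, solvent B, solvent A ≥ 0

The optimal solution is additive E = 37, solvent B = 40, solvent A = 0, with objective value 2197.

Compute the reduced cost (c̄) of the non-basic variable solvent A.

-4

Both labor and catalyst are binding at x*.
Dual feasibility on the basic columns requires 5·y_labor + 4·y_catalyst = 41, 1·y_labor + 3·y_catalyst = 17.
→ y_labor = 5 and y_catalyst = 4.
Reduced cost of solvent A: c₃ − yᵀa₃ = 5 − (5·1 + 4·1) = 5 − 9 = -4.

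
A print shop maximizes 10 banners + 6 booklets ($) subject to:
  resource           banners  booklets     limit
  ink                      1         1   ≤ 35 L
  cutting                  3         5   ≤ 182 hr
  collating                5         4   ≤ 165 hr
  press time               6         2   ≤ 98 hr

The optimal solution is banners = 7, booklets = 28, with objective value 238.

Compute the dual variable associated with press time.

1

Binding: ink and press time. Non-binding: cutting (21 unused), collating (18 unused).
Since cutting, collating are not tight, their duals are 0.
The binding rows give the dual system: 1·y_ink + 6·y_press time = 10 and 1·y_ink + 2·y_press time = 6.
Solving: y_ink = 4, y_press time = 1.
Shadow price of press time = 1.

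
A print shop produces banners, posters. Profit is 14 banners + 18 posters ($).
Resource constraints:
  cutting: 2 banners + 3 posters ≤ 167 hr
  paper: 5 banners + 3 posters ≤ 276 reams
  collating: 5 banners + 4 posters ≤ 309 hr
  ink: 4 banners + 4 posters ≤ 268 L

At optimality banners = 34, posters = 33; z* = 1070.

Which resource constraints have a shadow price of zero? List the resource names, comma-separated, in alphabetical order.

collating, paper

cutting: 167/167 (binding)
paper: 269/276 (slack 7)
collating: 302/309 (slack 7)
ink: 268/268 (binding)
By complementary slackness, a constraint with positive slack has shadow price 0 → collating, paper.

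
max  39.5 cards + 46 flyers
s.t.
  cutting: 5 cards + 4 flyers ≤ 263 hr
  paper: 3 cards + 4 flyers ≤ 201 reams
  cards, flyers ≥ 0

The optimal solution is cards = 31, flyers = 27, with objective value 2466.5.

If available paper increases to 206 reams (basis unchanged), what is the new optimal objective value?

Check each constraint at x*: cutting 263/263 (tight); paper 201/201 (tight).
Dual feasibility on the basic columns requires 5·y_cutting + 3·y_paper = 39.5, 4·y_cutting + 4·y_paper = 46.
Solving: y_cutting = 2.5, y_paper = 9.
Δz = y_paper·Δb = 9 × (5) = 45, so new z* = 2466.5 + 45 = 2511.5.

2511.5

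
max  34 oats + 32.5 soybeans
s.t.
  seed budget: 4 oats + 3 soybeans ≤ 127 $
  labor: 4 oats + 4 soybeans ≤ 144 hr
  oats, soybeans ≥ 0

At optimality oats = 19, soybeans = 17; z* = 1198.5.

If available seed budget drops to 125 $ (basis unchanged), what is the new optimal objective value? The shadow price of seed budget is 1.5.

Δb = -2, so new z* = 1198.5 + (1.5)·(-2) = 1198.5 − 3 = 1195.5.

1195.5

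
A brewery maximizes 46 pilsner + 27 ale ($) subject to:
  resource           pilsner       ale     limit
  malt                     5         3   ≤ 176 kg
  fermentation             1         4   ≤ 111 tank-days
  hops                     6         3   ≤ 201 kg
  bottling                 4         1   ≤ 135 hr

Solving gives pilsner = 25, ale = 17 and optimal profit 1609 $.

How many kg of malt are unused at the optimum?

0

malt used = 5·25 + 3·17 = 176; slack = 176 − 176 = 0.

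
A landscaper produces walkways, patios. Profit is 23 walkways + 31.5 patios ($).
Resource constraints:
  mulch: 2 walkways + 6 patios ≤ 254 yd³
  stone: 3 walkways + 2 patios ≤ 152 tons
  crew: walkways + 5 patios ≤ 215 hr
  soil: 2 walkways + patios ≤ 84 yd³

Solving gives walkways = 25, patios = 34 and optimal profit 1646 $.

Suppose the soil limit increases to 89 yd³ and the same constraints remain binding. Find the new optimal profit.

Check each constraint at x*: mulch 254/254 (tight); stone 143/152 (slack 9); crew 195/215 (slack 20); soil 84/84 (tight).
Slack constraints have shadow price 0 (complementary slackness).
Dual feasibility on the basic columns requires 2·y_mulch + 2·y_soil = 23, 6·y_mulch + 1·y_soil = 31.5.
→ y_mulch = 4 and y_soil = 7.5.
Δz = y_soil·Δb = 7.5 × (5) = 37.5, so new z* = 1646 + 37.5 = 1683.5.

1683.5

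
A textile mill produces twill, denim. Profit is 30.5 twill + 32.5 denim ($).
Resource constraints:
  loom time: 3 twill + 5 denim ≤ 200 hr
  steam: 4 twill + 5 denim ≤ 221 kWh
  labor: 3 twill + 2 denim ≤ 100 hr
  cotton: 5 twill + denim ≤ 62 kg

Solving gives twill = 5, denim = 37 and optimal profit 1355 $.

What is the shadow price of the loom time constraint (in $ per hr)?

At the optimum: loom time uses 200 of 200 (binding); steam uses 205 of 221 (slack = 16); labor uses 89 of 100 (slack = 11); cotton uses 62 of 62 (binding).
Slack constraints have shadow price 0 (complementary slackness).
The binding rows give the dual system: 3·y_loom time + 5·y_cotton = 30.5 and 5·y_loom time + 1·y_cotton = 32.5.
→ y_loom time = 6 and y_cotton = 2.5.
Shadow price of loom time = 6.

6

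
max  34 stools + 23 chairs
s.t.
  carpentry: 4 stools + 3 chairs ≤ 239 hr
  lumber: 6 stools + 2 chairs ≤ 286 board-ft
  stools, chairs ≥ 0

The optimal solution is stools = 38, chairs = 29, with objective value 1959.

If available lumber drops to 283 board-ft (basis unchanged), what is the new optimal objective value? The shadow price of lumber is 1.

1956

Δb = -3, so new z* = 1959 + (1)·(-3) = 1959 − 3 = 1956.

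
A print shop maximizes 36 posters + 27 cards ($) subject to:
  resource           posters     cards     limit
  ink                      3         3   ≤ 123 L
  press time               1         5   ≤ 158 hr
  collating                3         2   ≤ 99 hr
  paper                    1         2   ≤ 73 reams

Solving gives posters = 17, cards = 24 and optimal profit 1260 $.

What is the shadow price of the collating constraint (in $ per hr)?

Check each constraint at x*: ink 123/123 (tight); press time 137/158 (slack 21); collating 99/99 (tight); paper 65/73 (slack 8).
Since press time, paper are not tight, their duals are 0.
From A_Bᵀ y = c: 3·y_ink + 3·y_collating = 36; 3·y_ink + 2·y_collating = 27.
Solving: y_ink = 3, y_collating = 9.
Shadow price of collating = 9.

9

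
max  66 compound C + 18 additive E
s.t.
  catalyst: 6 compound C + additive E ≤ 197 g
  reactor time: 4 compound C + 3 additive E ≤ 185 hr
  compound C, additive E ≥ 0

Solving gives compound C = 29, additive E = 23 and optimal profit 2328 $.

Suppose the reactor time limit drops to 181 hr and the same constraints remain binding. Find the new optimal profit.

2316

At the optimum: catalyst uses 197 of 197 (binding); reactor time uses 185 of 185 (binding).
The binding rows give the dual system: 6·y_catalyst + 4·y_reactor time = 66 and 1·y_catalyst + 3·y_reactor time = 18.
→ y_catalyst = 9 and y_reactor time = 3.
Δz = y_reactor time·Δb = 3 × (-4) = -12, so new z* = 2328 − 12 = 2316.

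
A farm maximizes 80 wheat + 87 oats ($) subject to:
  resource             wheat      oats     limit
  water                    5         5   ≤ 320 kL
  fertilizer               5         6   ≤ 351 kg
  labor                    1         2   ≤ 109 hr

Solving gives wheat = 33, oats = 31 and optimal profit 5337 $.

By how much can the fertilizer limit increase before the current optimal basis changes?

14

Binding constraints: water, fertilizer. The basis is B = [[5,5],[5,6]] with det 5.
Per unit increase in fertilizer, x* moves by d = (-1, 1).
The basis stays optimal until labor becomes binding; allowable increase = 14 kg.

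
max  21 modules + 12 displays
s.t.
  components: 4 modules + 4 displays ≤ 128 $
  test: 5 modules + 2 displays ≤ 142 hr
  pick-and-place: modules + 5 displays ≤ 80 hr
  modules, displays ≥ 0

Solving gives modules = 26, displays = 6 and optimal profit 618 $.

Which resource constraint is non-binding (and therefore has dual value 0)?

components: 128/128 (binding)
test: 142/142 (binding)
pick-and-place: 56/80 (slack 24)
By complementary slackness, a constraint with positive slack has shadow price 0 → pick-and-place.

pick-and-place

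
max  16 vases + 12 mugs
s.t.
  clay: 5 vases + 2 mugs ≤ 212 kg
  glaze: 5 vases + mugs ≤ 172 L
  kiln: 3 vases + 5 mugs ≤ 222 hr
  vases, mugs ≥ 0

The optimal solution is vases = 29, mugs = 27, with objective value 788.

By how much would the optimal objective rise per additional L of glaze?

2

Binding: glaze and kiln. Non-binding: clay (13 unused).
Since clay is not tight, its dual is 0.
From A_Bᵀ y = c: 5·y_glaze + 3·y_kiln = 16; 1·y_glaze + 5·y_kiln = 12.
→ y_glaze = 2 and y_kiln = 2.
Shadow price of glaze = 2.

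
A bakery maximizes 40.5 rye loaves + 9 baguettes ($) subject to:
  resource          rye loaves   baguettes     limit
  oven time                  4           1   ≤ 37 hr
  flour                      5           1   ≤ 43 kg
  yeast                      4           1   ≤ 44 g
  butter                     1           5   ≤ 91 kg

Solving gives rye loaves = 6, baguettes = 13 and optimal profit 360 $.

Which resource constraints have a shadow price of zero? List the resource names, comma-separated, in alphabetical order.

oven time: 37/37 (binding)
flour: 43/43 (binding)
yeast: 37/44 (slack 7)
butter: 71/91 (slack 20)
By complementary slackness, a constraint with positive slack has shadow price 0 → butter, yeast.

butter, yeast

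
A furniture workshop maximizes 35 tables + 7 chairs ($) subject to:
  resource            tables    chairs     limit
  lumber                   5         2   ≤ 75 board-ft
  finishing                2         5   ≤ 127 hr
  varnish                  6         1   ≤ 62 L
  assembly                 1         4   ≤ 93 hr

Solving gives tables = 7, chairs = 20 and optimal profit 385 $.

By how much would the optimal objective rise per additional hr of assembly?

Check each constraint at x*: lumber 75/75 (tight); finishing 114/127 (slack 13); varnish 62/62 (tight); assembly 87/93 (slack 6).
By complementary slackness, y = 0 for the non-binding constraints.
Dual feasibility on the basic columns requires 5·y_lumber + 6·y_varnish = 35, 2·y_lumber + 1·y_varnish = 7.
Solving: y_lumber = 1, y_varnish = 5.
Shadow price of assembly = 0.

0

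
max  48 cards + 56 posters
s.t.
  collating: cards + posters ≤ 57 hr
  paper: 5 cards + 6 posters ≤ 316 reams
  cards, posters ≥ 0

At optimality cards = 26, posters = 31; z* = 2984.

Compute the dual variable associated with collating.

8

Both collating and paper are binding at x*.
The binding rows give the dual system: 1·y_collating + 5·y_paper = 48 and 1·y_collating + 6·y_paper = 56.
This yields shadow prices y_collating = 8, y_paper = 8.
Shadow price of collating = 8.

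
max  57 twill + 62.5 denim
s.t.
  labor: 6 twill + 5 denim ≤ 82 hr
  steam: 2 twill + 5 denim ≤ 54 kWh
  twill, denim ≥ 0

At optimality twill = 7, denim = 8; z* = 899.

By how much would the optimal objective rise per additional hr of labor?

Check each constraint at x*: labor 82/82 (tight); steam 54/54 (tight).
From A_Bᵀ y = c: 6·y_labor + 2·y_steam = 57; 5·y_labor + 5·y_steam = 62.5.
Solving: y_labor = 8, y_steam = 4.5.
Shadow price of labor = 8.

8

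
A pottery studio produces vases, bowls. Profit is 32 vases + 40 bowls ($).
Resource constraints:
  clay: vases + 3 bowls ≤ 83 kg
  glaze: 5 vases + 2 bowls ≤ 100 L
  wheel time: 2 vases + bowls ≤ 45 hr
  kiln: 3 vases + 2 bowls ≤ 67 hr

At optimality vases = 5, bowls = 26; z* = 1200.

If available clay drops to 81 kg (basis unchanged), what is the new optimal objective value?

Binding: clay and kiln. Non-binding: glaze (23 unused), wheel time (9 unused).
Slack constraints have shadow price 0 (complementary slackness).
Dual feasibility on the basic columns requires 1·y_clay + 3·y_kiln = 32, 3·y_clay + 2·y_kiln = 40.
This yields shadow prices y_clay = 8, y_kiln = 8.
Δz = y_clay·Δb = 8 × (-2) = -16, so new z* = 1200 − 16 = 1184.

1184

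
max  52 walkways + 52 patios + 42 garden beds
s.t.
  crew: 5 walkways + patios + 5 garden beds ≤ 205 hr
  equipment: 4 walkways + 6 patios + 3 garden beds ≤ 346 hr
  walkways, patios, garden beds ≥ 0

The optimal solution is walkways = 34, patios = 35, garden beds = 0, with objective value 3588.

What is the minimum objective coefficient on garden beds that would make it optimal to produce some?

44

Both crew and equipment are binding at x*.
From A_Bᵀ y = c: 5·y_crew + 4·y_equipment = 52; 1·y_crew + 6·y_equipment = 52.
This yields shadow prices y_crew = 4, y_equipment = 8.
garden beds enters the basis when its profit ≥ yᵀa₃ = 4·5 + 8·3 = 44.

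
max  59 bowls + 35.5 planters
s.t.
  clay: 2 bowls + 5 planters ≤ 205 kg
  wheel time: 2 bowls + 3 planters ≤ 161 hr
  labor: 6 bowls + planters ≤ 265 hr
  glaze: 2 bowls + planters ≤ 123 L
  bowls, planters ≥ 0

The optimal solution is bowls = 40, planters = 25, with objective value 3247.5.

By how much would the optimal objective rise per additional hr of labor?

8

Binding: clay and labor. Non-binding: wheel time (6 unused), glaze (18 unused).
Since wheel time, glaze are not tight, their duals are 0.
The binding rows give the dual system: 2·y_clay + 6·y_labor = 59 and 5·y_clay + 1·y_labor = 35.5.
This yields shadow prices y_clay = 5.5, y_labor = 8.
Shadow price of labor = 8.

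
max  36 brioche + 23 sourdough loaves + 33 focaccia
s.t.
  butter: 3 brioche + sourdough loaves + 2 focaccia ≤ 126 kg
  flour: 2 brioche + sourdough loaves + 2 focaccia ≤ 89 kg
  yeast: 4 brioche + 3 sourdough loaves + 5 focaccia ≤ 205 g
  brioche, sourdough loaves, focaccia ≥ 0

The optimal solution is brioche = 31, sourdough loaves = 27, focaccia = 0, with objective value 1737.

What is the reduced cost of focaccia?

-8

Binding: flour and yeast. Non-binding: butter (6 unused).
Since butter is not tight, its dual is 0.
Dual feasibility on the basic columns requires 2·y_flour + 4·y_yeast = 36, 1·y_flour + 3·y_yeast = 23.
Solving: y_flour = 8, y_yeast = 5.
Reduced cost of focaccia: c₃ − yᵀa₃ = 33 − (8·2 + 5·5) = 33 − 41 = -8.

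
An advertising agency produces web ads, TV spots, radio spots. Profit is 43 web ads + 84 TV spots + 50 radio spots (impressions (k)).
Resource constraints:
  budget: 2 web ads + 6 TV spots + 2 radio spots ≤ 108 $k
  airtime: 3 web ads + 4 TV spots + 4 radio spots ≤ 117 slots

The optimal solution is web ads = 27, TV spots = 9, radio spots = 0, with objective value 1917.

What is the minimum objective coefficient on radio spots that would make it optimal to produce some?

At the optimum: budget uses 108 of 108 (binding); airtime uses 117 of 117 (binding).
From A_Bᵀ y = c: 2·y_budget + 3·y_airtime = 43; 6·y_budget + 4·y_airtime = 84.
Solving: y_budget = 8, y_airtime = 9.
radio spots enters the basis when its profit ≥ yᵀa₃ = 8·2 + 9·4 = 52.

52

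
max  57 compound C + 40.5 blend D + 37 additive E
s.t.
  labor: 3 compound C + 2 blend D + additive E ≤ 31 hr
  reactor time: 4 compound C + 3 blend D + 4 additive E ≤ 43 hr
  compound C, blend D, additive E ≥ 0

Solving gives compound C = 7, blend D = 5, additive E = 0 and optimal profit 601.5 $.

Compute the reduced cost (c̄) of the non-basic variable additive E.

At the optimum: labor uses 31 of 31 (binding); reactor time uses 43 of 43 (binding).
From A_Bᵀ y = c: 3·y_labor + 4·y_reactor time = 57; 2·y_labor + 3·y_reactor time = 40.5.
Solving: y_labor = 9, y_reactor time = 7.5.
Reduced cost of additive E: c₃ − yᵀa₃ = 37 − (9·1 + 7.5·4) = 37 − 39 = -2.

-2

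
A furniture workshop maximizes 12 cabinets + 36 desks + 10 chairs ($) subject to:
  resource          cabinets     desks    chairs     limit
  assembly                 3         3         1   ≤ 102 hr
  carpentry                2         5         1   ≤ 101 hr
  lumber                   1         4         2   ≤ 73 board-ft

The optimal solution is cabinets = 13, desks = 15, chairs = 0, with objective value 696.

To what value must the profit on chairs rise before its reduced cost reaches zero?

12

Check each constraint at x*: assembly 84/102 (slack 18); carpentry 101/101 (tight); lumber 73/73 (tight).
Slack constraints have shadow price 0 (complementary slackness).
Dual feasibility on the basic columns requires 2·y_carpentry + 1·y_lumber = 12, 5·y_carpentry + 4·y_lumber = 36.
This yields shadow prices y_carpentry = 4, y_lumber = 4.
chairs enters the basis when its profit ≥ yᵀa₃ = 4·1 + 4·2 = 12.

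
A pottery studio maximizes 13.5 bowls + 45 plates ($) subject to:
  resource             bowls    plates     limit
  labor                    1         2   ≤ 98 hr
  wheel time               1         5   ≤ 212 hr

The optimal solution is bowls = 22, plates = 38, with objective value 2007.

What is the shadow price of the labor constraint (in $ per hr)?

7.5

At the optimum: labor uses 98 of 98 (binding); wheel time uses 212 of 212 (binding).
The binding rows give the dual system: 1·y_labor + 1·y_wheel time = 13.5 and 2·y_labor + 5·y_wheel time = 45.
This yields shadow prices y_labor = 7.5, y_wheel time = 6.
Shadow price of labor = 7.5.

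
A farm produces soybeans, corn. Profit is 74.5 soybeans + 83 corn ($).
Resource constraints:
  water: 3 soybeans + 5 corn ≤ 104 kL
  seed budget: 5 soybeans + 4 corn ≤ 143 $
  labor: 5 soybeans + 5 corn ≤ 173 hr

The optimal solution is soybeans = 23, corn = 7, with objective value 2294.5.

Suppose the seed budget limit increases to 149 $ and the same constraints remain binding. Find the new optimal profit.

Check each constraint at x*: water 104/104 (tight); seed budget 143/143 (tight); labor 150/173 (slack 23).
Since labor is not tight, its dual is 0.
From A_Bᵀ y = c: 3·y_water + 5·y_seed budget = 74.5; 5·y_water + 4·y_seed budget = 83.
→ y_water = 9 and y_seed budget = 9.5.
Δz = y_seed budget·Δb = 9.5 × (6) = 57, so new z* = 2294.5 + 57 = 2351.5.

2351.5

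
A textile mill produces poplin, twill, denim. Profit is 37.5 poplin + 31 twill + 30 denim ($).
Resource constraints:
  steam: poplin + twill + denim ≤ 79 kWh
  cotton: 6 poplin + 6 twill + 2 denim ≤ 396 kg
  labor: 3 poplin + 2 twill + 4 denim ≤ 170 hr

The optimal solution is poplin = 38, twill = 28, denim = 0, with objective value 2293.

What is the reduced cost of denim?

Check each constraint at x*: steam 66/79 (slack 13); cotton 396/396 (tight); labor 170/170 (tight).
Slack constraints have shadow price 0 (complementary slackness).
Dual feasibility on the basic columns requires 6·y_cotton + 3·y_labor = 37.5, 6·y_cotton + 2·y_labor = 31.
→ y_cotton = 3 and y_labor = 6.5.
Reduced cost of denim: c₃ − yᵀa₃ = 30 − (3·2 + 6.5·4) = 30 − 32 = -2.

-2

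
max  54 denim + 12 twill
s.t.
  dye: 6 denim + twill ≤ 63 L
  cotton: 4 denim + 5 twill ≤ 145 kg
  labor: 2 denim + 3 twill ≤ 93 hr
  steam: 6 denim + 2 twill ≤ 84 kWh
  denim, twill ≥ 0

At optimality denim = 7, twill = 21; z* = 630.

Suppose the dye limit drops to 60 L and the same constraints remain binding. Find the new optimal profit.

Check each constraint at x*: dye 63/63 (tight); cotton 133/145 (slack 12); labor 77/93 (slack 16); steam 84/84 (tight).
Slack constraints have shadow price 0 (complementary slackness).
The binding rows give the dual system: 6·y_dye + 6·y_steam = 54 and 1·y_dye + 2·y_steam = 12.
This yields shadow prices y_dye = 6, y_steam = 3.
Δz = y_dye·Δb = 6 × (-3) = -18, so new z* = 630 − 18 = 612.

612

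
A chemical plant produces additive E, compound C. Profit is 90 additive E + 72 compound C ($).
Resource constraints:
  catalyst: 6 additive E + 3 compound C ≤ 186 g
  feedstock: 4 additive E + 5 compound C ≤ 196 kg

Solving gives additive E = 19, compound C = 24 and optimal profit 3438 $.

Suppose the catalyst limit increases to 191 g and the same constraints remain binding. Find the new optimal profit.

Check each constraint at x*: catalyst 186/186 (tight); feedstock 196/196 (tight).
The binding rows give the dual system: 6·y_catalyst + 4·y_feedstock = 90 and 3·y_catalyst + 5·y_feedstock = 72.
This yields shadow prices y_catalyst = 9, y_feedstock = 9.
Δz = y_catalyst·Δb = 9 × (5) = 45, so new z* = 3438 + 45 = 3483.

3483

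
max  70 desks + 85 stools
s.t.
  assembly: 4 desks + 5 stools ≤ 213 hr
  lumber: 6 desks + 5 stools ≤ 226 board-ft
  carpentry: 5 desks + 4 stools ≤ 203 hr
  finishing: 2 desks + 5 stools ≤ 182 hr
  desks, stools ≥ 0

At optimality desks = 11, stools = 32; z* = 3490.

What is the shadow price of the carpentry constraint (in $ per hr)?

Check each constraint at x*: assembly 204/213 (slack 9); lumber 226/226 (tight); carpentry 183/203 (slack 20); finishing 182/182 (tight).
Slack constraints have shadow price 0 (complementary slackness).
The binding rows give the dual system: 6·y_lumber + 2·y_finishing = 70 and 5·y_lumber + 5·y_finishing = 85.
This yields shadow prices y_lumber = 9, y_finishing = 8.
Shadow price of carpentry = 0.

0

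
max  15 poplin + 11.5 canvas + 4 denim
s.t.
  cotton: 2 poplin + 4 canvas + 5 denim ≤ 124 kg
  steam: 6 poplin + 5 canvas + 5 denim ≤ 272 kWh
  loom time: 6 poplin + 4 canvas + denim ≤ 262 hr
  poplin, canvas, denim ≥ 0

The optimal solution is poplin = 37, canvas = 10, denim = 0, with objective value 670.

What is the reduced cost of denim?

Check each constraint at x*: cotton 114/124 (slack 10); steam 272/272 (tight); loom time 262/262 (tight).
Since cotton is not tight, its dual is 0.
The binding rows give the dual system: 6·y_steam + 6·y_loom time = 15 and 5·y_steam + 4·y_loom time = 11.5.
→ y_steam = 1.5 and y_loom time = 1.
Reduced cost of denim: c₃ − yᵀa₃ = 4 − (1.5·5 + 1·1) = 4 − 8.5 = -4.5.

-4.5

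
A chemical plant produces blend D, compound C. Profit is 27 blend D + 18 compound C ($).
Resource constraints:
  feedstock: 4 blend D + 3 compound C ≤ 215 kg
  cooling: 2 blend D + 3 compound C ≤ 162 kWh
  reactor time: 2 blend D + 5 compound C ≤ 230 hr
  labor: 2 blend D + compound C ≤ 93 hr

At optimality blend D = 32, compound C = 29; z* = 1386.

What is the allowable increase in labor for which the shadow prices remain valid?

Binding constraints: feedstock, labor. The basis is B = [[4,3],[2,1]] with det -2.
Per unit increase in labor, x* moves by d = (1.5, -2).
The basis stays optimal until compound C reaches 0; allowable increase = 14.5 hr.

14.5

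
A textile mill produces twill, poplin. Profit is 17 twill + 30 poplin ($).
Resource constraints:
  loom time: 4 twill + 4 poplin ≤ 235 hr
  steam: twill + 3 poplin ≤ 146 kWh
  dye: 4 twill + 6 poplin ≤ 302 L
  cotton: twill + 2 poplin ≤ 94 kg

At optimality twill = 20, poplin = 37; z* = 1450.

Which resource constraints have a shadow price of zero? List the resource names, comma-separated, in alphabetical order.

loom time: 228/235 (slack 7)
steam: 131/146 (slack 15)
dye: 302/302 (binding)
cotton: 94/94 (binding)
By complementary slackness, a constraint with positive slack has shadow price 0 → loom time, steam.

loom time, steam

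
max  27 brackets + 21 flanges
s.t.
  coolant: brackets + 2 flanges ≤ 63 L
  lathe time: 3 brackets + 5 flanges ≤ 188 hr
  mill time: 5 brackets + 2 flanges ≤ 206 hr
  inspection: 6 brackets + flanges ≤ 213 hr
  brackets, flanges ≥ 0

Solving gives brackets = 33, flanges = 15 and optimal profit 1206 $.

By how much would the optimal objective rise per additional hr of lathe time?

Check each constraint at x*: coolant 63/63 (tight); lathe time 174/188 (slack 14); mill time 195/206 (slack 11); inspection 213/213 (tight).
Since lathe time, mill time are not tight, their duals are 0.
Dual feasibility on the basic columns requires 1·y_coolant + 6·y_inspection = 27, 2·y_coolant + 1·y_inspection = 21.
→ y_coolant = 9 and y_inspection = 3.
Shadow price of lathe time = 0.

0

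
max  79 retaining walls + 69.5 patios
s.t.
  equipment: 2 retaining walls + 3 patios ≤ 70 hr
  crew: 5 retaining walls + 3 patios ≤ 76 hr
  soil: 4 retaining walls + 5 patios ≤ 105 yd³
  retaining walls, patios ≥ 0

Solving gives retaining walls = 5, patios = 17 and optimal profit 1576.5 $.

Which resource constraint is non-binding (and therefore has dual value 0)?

equipment: 61/70 (slack 9)
crew: 76/76 (binding)
soil: 105/105 (binding)
By complementary slackness, a constraint with positive slack has shadow price 0 → equipment.

equipment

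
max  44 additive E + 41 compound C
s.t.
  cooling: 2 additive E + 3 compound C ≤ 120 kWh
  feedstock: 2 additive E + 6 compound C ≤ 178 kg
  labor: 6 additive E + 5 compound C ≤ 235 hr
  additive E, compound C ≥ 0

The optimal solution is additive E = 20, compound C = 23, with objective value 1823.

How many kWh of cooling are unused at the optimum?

11

cooling used = 2·20 + 3·23 = 109; slack = 120 − 109 = 11.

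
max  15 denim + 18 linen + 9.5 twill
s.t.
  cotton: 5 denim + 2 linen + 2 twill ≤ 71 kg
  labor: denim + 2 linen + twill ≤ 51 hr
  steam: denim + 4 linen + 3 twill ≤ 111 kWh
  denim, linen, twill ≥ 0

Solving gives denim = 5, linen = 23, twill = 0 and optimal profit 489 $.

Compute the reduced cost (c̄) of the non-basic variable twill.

-1

Check each constraint at x*: cotton 71/71 (tight); labor 51/51 (tight); steam 97/111 (slack 14).
Since steam is not tight, its dual is 0.
The binding rows give the dual system: 5·y_cotton + 1·y_labor = 15 and 2·y_cotton + 2·y_labor = 18.
Solving: y_cotton = 1.5, y_labor = 7.5.
Reduced cost of twill: c₃ − yᵀa₃ = 9.5 − (1.5·2 + 7.5·1) = 9.5 − 10.5 = -1.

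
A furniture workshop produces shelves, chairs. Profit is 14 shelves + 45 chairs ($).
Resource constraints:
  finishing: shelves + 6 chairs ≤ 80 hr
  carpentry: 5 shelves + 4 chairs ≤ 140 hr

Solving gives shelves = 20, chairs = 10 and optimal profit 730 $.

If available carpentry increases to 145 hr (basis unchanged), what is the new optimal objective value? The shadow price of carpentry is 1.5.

737.5

Δb = 5, so new z* = 730 + (1.5)·(5) = 730 + 7.5 = 737.5.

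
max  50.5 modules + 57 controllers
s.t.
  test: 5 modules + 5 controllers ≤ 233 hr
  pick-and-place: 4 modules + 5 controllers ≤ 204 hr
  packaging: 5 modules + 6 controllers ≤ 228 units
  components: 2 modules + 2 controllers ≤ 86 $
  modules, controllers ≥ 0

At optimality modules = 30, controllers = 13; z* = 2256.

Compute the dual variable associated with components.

9

Check each constraint at x*: test 215/233 (slack 18); pick-and-place 185/204 (slack 19); packaging 228/228 (tight); components 86/86 (tight).
Slack constraints have shadow price 0 (complementary slackness).
The binding rows give the dual system: 5·y_packaging + 2·y_components = 50.5 and 6·y_packaging + 2·y_components = 57.
Solving: y_packaging = 6.5, y_components = 9.
Shadow price of components = 9.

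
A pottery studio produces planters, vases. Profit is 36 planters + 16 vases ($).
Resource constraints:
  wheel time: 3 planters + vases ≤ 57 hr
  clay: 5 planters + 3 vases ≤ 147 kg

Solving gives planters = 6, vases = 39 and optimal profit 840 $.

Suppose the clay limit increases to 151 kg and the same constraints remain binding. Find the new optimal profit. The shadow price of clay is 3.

852

Δb = 4, so new z* = 840 + (3)·(4) = 840 + 12 = 852.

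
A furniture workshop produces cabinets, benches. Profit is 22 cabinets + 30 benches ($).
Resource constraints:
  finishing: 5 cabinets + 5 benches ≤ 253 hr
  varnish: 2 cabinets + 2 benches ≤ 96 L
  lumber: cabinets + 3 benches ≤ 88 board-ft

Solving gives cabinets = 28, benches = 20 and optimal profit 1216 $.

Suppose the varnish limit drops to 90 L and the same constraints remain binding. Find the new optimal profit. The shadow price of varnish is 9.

1162

Δb = -6, so new z* = 1216 + (9)·(-6) = 1216 − 54 = 1162.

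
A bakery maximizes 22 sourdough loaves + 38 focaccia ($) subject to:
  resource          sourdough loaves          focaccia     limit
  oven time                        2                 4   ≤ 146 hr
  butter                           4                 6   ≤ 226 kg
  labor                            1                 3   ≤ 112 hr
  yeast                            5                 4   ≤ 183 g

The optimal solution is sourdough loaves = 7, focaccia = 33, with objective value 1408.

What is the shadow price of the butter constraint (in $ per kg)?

Binding: oven time and butter. Non-binding: labor (6 unused), yeast (16 unused).
Since labor, yeast are not tight, their duals are 0.
From A_Bᵀ y = c: 2·y_oven time + 4·y_butter = 22; 4·y_oven time + 6·y_butter = 38.
Solving: y_oven time = 5, y_butter = 3.
Shadow price of butter = 3.

3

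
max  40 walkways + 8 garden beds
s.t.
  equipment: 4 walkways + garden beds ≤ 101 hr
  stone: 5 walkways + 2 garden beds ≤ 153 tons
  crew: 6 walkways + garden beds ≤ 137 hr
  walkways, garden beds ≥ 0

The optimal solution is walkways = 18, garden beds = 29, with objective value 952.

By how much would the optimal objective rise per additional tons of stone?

0

Check each constraint at x*: equipment 101/101 (tight); stone 148/153 (slack 5); crew 137/137 (tight).
By complementary slackness, y = 0 for the non-binding constraint.
The binding rows give the dual system: 4·y_equipment + 6·y_crew = 40 and 1·y_equipment + 1·y_crew = 8.
→ y_equipment = 4 and y_crew = 4.
Shadow price of stone = 0.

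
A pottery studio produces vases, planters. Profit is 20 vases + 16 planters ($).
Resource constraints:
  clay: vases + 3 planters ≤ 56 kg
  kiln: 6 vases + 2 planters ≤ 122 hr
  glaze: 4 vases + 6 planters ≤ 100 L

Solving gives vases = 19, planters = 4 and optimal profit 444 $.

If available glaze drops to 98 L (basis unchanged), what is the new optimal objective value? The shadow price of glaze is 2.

440

Δb = -2, so new z* = 444 + (2)·(-2) = 444 − 4 = 440.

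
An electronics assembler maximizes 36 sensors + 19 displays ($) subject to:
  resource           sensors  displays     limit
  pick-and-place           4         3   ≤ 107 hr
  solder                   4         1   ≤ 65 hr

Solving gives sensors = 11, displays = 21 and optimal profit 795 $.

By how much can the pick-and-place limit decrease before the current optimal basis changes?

Binding constraints: pick-and-place, solder. The basis is B = [[4,3],[4,1]] with det -8.
Per unit decrease in pick-and-place, x* moves by d = (0.125, -0.5).
The basis stays optimal until displays reaches 0; allowable decrease = 42 hr.

42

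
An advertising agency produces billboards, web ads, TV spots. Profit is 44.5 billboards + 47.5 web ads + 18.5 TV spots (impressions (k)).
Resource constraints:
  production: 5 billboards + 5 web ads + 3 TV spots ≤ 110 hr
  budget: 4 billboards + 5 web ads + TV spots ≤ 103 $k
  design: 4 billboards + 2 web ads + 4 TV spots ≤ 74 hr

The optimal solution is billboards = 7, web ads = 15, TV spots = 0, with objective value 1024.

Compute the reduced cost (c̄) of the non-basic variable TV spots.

At the optimum: production uses 110 of 110 (binding); budget uses 103 of 103 (binding); design uses 58 of 74 (slack = 16).
Slack constraints have shadow price 0 (complementary slackness).
The binding rows give the dual system: 5·y_production + 4·y_budget = 44.5 and 5·y_production + 5·y_budget = 47.5.
→ y_production = 6.5 and y_budget = 3.
Reduced cost of TV spots: c₃ − yᵀa₃ = 18.5 − (6.5·3 + 3·1) = 18.5 − 22.5 = -4.

-4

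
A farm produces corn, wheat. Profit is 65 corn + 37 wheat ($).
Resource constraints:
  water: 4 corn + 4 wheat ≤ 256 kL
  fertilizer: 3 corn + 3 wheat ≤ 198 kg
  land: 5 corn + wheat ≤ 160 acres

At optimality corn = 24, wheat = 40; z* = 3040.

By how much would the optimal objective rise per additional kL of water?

7.5

Binding: water and land. Non-binding: fertilizer (6 unused).
By complementary slackness, y = 0 for the non-binding constraint.
From A_Bᵀ y = c: 4·y_water + 5·y_land = 65; 4·y_water + 1·y_land = 37.
Solving: y_water = 7.5, y_land = 7.
Shadow price of water = 7.5.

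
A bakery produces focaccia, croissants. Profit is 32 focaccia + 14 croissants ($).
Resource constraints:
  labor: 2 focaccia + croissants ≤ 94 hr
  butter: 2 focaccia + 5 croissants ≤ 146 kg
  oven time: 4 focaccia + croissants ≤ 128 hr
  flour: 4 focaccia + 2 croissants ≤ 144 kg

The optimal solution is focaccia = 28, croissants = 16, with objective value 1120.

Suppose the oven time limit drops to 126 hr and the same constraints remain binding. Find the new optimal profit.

Check each constraint at x*: labor 72/94 (slack 22); butter 136/146 (slack 10); oven time 128/128 (tight); flour 144/144 (tight).
Since labor, butter are not tight, their duals are 0.
The binding rows give the dual system: 4·y_oven time + 4·y_flour = 32 and 1·y_oven time + 2·y_flour = 14.
→ y_oven time = 2 and y_flour = 6.
Δz = y_oven time·Δb = 2 × (-2) = -4, so new z* = 1120 − 4 = 1116.

1116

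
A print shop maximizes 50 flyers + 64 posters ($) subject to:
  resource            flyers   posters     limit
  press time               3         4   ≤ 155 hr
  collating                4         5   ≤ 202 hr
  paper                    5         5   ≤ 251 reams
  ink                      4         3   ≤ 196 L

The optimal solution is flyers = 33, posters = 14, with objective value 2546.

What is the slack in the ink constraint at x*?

22

ink used = 4·33 + 3·14 = 174; slack = 196 − 174 = 22.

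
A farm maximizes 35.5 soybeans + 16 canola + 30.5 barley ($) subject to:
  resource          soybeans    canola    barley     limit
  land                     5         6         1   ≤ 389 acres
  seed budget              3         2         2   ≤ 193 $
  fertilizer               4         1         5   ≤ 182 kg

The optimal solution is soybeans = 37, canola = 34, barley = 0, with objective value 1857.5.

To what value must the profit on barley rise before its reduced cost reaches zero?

36.5

Check each constraint at x*: land 389/389 (tight); seed budget 179/193 (slack 14); fertilizer 182/182 (tight).
Slack constraints have shadow price 0 (complementary slackness).
The binding rows give the dual system: 5·y_land + 4·y_fertilizer = 35.5 and 6·y_land + 1·y_fertilizer = 16.
This yields shadow prices y_land = 1.5, y_fertilizer = 7.
barley enters the basis when its profit ≥ yᵀa₃ = 1.5·1 + 7·5 = 36.5.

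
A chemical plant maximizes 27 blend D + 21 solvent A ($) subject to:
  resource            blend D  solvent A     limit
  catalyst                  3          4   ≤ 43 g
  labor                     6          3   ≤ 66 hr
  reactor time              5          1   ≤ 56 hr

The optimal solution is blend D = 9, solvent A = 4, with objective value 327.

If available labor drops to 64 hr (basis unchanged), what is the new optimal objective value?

321

Binding: catalyst and labor. Non-binding: reactor time (7 unused).
Since reactor time is not tight, its dual is 0.
From A_Bᵀ y = c: 3·y_catalyst + 6·y_labor = 27; 4·y_catalyst + 3·y_labor = 21.
This yields shadow prices y_catalyst = 3, y_labor = 3.
Δz = y_labor·Δb = 3 × (-2) = -6, so new z* = 327 − 6 = 321.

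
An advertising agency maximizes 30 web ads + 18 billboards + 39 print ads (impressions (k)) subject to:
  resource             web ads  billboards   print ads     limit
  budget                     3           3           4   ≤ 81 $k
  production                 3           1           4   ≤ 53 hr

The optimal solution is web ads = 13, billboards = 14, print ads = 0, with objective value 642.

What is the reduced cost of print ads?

Both budget and production are binding at x*.
The binding rows give the dual system: 3·y_budget + 3·y_production = 30 and 3·y_budget + 1·y_production = 18.
→ y_budget = 4 and y_production = 6.
Reduced cost of print ads: c₃ − yᵀa₃ = 39 − (4·4 + 6·4) = 39 − 40 = -1.

-1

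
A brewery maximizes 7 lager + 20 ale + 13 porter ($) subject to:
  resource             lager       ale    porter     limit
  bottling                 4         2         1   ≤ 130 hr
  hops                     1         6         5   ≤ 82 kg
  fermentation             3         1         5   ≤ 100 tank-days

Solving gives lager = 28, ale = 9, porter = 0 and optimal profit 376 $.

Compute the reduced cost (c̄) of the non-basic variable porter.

-3

At the optimum: bottling uses 130 of 130 (binding); hops uses 82 of 82 (binding); fermentation uses 93 of 100 (slack = 7).
Slack constraints have shadow price 0 (complementary slackness).
The binding rows give the dual system: 4·y_bottling + 1·y_hops = 7 and 2·y_bottling + 6·y_hops = 20.
This yields shadow prices y_bottling = 1, y_hops = 3.
Reduced cost of porter: c₃ − yᵀa₃ = 13 − (1·1 + 3·5) = 13 − 16 = -3.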